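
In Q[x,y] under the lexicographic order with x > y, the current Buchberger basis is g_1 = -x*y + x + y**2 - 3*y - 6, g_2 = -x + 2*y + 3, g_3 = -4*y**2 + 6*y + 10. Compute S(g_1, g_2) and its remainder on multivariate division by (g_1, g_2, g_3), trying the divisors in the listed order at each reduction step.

S(g_1, g_2) = -x + y**2 + 6*y + 6; remainder on division = 11/2*y + 11/2.

lcm(LM(g_1), LM(g_2)) = x*y.
S = (lcm/LT(g_1))·g_1 − (lcm/LT(g_2))·g_2 = -x + y**2 + 6*y + 6.
Reduce S modulo (g_1, g_2, g_3) in that order:
  leading term x: subtract (1)·g_2 from -x + y**2 + 6*y + 6 → y**2 + 4*y + 3
  leading term y**2: subtract (-1/4)·g_3 from y**2 + 4*y + 3 → 11/2*y + 11/2
  leading term y: no divisor's leading term divides it; move 11/2*y to the remainder.
  leading term 1: no divisor's leading term divides it; move 11/2 to the remainder.
The remainder 11/2*y + 11/2 is nonzero, so it would be added as the next basis element.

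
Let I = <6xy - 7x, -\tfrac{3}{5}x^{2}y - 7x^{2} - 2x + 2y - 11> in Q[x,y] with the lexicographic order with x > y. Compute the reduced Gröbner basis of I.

Buchberger's algorithm terminates because the ascending chain of leading-term ideals stabilizes.

f_1 = 6xy - 7x, LT = xy.
f_2 = -\tfrac{3}{5}x^{2}y - 7x^{2} - 2x + 2y - 11, LT = x^{2}y.

S(f_1,f_2): lcm = x^{2}y. S = -\tfrac{77}{6}x^{2} - \tfrac{10}{3}x + \tfrac{10}{3}y - \tfrac{55}{3}.
  leading term x^{2}: no divisor's leading term divides it; move -\tfrac{77}{6}x^{2} to the remainder.
  leading term x: no divisor's leading term divides it; move -\tfrac{10}{3}x to the remainder.
  leading term y: no divisor's leading term divides it; move \tfrac{10}{3}y to the remainder.
  leading term 1: no divisor's leading term divides it; move -\tfrac{55}{3} to the remainder.
  remainder -\tfrac{77}{6}x^{2} - \tfrac{10}{3}x + \tfrac{10}{3}y - \tfrac{55}{3} ≠ 0; add g_3 = -\tfrac{77}{6}x^{2} - \tfrac{10}{3}x + \tfrac{10}{3}y - \tfrac{55}{3} to the basis.

S(f_1,g_3): lcm = x^{2}y. S = -\tfrac{7}{6}x^{2} - \tfrac{20}{77}xy + \tfrac{20}{77}y^{2} - \tfrac{10}{7}y.
  leading term x^{2}: subtract (\tfrac{1}{11})·g_3 from -\tfrac{7}{6}x^{2} - \tfrac{20}{77}xy + \tfrac{20}{77}y^{2} - \tfrac{10}{7}y → -\tfrac{20}{77}xy + \tfrac{10}{33}x + \tfrac{20}{77}y^{2} - \tfrac{400}{231}y + \tfrac{5}{3}
  leading term xy: subtract (-\tfrac{10}{231})·f_1 from -\tfrac{20}{77}xy + \tfrac{10}{33}x + \tfrac{20}{77}y^{2} - \tfrac{400}{231}y + \tfrac{5}{3} → \tfrac{20}{77}y^{2} - \tfrac{400}{231}y + \tfrac{5}{3}
  leading term y^{2}: no divisor's leading term divides it; move \tfrac{20}{77}y^{2} to the remainder.
  leading term y: no divisor's leading term divides it; move -\tfrac{400}{231}y to the remainder.
  leading term 1: no divisor's leading term divides it; move \tfrac{5}{3} to the remainder.
  remainder \tfrac{20}{77}y^{2} - \tfrac{400}{231}y + \tfrac{5}{3} ≠ 0; add g_4 = \tfrac{20}{77}y^{2} - \tfrac{400}{231}y + \tfrac{5}{3} to the basis.

The other S-polynomials (S(f_2,g_3), S(f_1,g_4), S(f_2,g_4), S(g_3,g_4)) all reduce to 0 modulo the current basis, so we have a Gröbner basis.
Inter-reduce: drop elements whose leading term is divisible by another's, tail-reduce, and make monic.

G = {x^{2} + \tfrac{20}{77}x - \tfrac{20}{77}y + \tfrac{10}{7}, xy - \tfrac{7}{6}x, y^{2} - \tfrac{20}{3}y + \tfrac{77}{12}}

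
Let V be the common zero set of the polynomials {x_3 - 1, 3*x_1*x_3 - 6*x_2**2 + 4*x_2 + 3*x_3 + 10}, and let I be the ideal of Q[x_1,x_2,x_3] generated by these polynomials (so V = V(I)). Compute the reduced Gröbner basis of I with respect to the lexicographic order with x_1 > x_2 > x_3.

G = {x_1 - 2*x_2**2 + 4/3*x_2 + 13/3, x_3 - 1}

f_1 = x_3 - 1, LT = x_3.
f_2 = 3*x_1*x_3 - 6*x_2**2 + 4*x_2 + 3*x_3 + 10, LT = x_1*x_3.

S(f_1,f_2): lcm = x_1*x_3. S = -x_1 + 2*x_2**2 - 4/3*x_2 - x_3 - 10/3.
  leading term x_1: no divisor's leading term divides it; move -x_1 to the remainder.
  leading term x_2**2: no divisor's leading term divides it; move 2*x_2**2 to the remainder.
  leading term x_2: no divisor's leading term divides it; move -4/3*x_2 to the remainder.
  leading term x_3: subtract (-1)·f_1 from -x_3 - 10/3 → -13/3
  leading term 1: no divisor's leading term divides it; move -13/3 to the remainder.
  remainder -x_1 + 2*x_2**2 - 4/3*x_2 - 13/3 ≠ 0; add g_3 = -x_1 + 2*x_2**2 - 4/3*x_2 - 13/3 to the basis.

S(f_1,g_3): leading monomials are coprime, so the S-polynomial reduces to 0 (Buchberger's first criterion).
S(f_2,g_3): lcm = x_1*x_3. S = 2*x_2**2*x_3 - 2*x_2**2 - 4/3*x_2*x_3 + 4/3*x_2 - 10/3*x_3 + 10/3.
  leading term x_2**2*x_3: subtract (2*x_2**2)·f_1 from 2*x_2**2*x_3 - 2*x_2**2 - 4/3*x_2*x_3 + 4/3*x_2 - 10/3*x_3 + 10/3 → -4/3*x_2*x_3 + 4/3*x_2 - 10/3*x_3 + 10/3
  leading term x_2*x_3: subtract (-4/3*x_2)·f_1 from -4/3*x_2*x_3 + 4/3*x_2 - 10/3*x_3 + 10/3 → -10/3*x_3 + 10/3
  leading term x_3: subtract (-10/3)·f_1 from -10/3*x_3 + 10/3 → 0
  remainder 0.

Every S-polynomial of the final basis reduces to 0, so we have a Gröbner basis.
Inter-reduce: drop elements whose leading term is divisible by another's, tail-reduce, and make monic.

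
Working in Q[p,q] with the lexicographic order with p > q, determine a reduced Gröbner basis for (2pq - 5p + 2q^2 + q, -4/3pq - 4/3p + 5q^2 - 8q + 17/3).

f_1 = 2pq - 5p + 2q^2 + q, LT = pq.
f_2 = -4/3pq - 4/3p + 5q^2 - 8q + 17/3, LT = pq.

S(f_1,f_2): lcm = pq. S = -7/2p + 19/4q^2 - 11/2q + 17/4.
  reduce S modulo (f_1, f_2):
  remainder -7/2p + 19/4q^2 - 11/2q + 17/4 ≠ 0; add g_3 = -7/2p + 19/4q^2 - 11/2q + 17/4 to the basis.

S(f_1,g_3): lcm = pq. S = -5/2p + 19/14q^3 - 4/7q^2 + 12/7q.
  reduce S modulo (f_1, f_2, g_3):
  remainder 19/14q^3 - 111/28q^2 + 79/14q - 85/28 ≠ 0; add g_4 = 19/14q^3 - 111/28q^2 + 79/14q - 85/28 to the basis.

The other S-polynomials (S(f_2,g_3), S(f_1,g_4), S(f_2,g_4), S(g_3,g_4)) all reduce to 0 modulo the current basis, so we have a Gröbner basis.
Inter-reduce: drop elements whose leading term is divisible by another's, tail-reduce, and make monic.

G = {p - 19/14q^2 + 11/7q - 17/14, q^3 - 111/38q^2 + 79/19q - 85/38}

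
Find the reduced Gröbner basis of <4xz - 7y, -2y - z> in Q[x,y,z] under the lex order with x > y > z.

Buchberger's algorithm terminates because the ascending chain of leading-term ideals stabilizes.

f_1 = 4xz - 7y, LT = xz.
f_2 = -2y - z, LT = y.

The S-polynomials (S(f_1,f_2)) all reduce to 0 modulo the current basis, so we have a Gröbner basis.

G = {xz + 7/8z, y + 1/2z}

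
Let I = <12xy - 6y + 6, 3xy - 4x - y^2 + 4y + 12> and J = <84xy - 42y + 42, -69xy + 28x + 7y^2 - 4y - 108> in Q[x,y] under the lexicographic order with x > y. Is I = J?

Yes, the ideals are equal.

For a fixed monomial order, each ideal has a unique reduced Gröbner basis; comparing bases decides equality.
Buchberger on the first generating set:
f_1 = 12xy - 6y + 6, LT = xy.
f_2 = 3xy - 4x - y^2 + 4y + 12, LT = xy.

S(f_1,f_2): lcm = xy. S = 4/3x + 1/3y^2 - 11/6y - 7/2.
  leading term x: no divisor's leading term divides it; move 4/3x to the remainder.
  leading term y^2: no divisor's leading term divides it; move 1/3y^2 to the remainder.
  leading term y: no divisor's leading term divides it; move -11/6y to the remainder.
  leading term 1: no divisor's leading term divides it; move -7/2 to the remainder.
  remainder 4/3x + 1/3y^2 - 11/6y - 7/2 ≠ 0; add g_3 = 4/3x + 1/3y^2 - 11/6y - 7/2 to the basis.

S(f_1,g_3): lcm = xy. S = -1/4y^3 + 11/8y^2 + 17/8y + 1/2.
  leading term y^3: no divisor's leading term divides it; move -1/4y^3 to the remainder.
  leading term y^2: no divisor's leading term divides it; move 11/8y^2 to the remainder.
  leading term y: no divisor's leading term divides it; move 17/8y to the remainder.
  leading term 1: no divisor's leading term divides it; move 1/2 to the remainder.
  remainder -1/4y^3 + 11/8y^2 + 17/8y + 1/2 ≠ 0; add g_4 = -1/4y^3 + 11/8y^2 + 17/8y + 1/2 to the basis.

S(f_2,g_3): lcm = xy. S = -4/3x - 1/4y^3 + 25/24y^2 + 95/24y + 4.
  leading term x: subtract (-1)·g_3 from -4/3x - 1/4y^3 + 25/24y^2 + 95/24y + 4 → -1/4y^3 + 11/8y^2 + 17/8y + 1/2
  leading term y^3: subtract (1)·g_4 from -1/4y^3 + 11/8y^2 + 17/8y + 1/2 → 0
  remainder 0.

S(f_1,g_4): lcm = xy^3. S = 11/2xy^2 + 17/2xy + 2x - 1/2y^3 + 1/2y^2.
  leading term xy^2: subtract (11/24y)·f_1 from 11/2xy^2 + 17/2xy + 2x - 1/2y^3 + 1/2y^2 → 17/2xy + 2x - 1/2y^3 + 13/4y^2 - 11/4y
  leading term xy: subtract (17/24)·f_1 from 17/2xy + 2x - 1/2y^3 + 13/4y^2 - 11/4y → 2x - 1/2y^3 + 13/4y^2 + 3/2y - 17/4
  leading term x: subtract (3/2)·g_3 from 2x - 1/2y^3 + 13/4y^2 + 3/2y - 17/4 → -1/2y^3 + 11/4y^2 + 17/4y + 1
  leading term y^3: subtract (2)·g_4 from -1/2y^3 + 11/4y^2 + 17/4y + 1 → 0
  remainder 0.

S(f_2,g_4): lcm = xy^3. S = 25/6xy^2 + 17/2xy + 2x - 1/3y^4 + 4/3y^3 + 4y^2.
  leading term xy^2: subtract (25/72y)·f_1 from 25/6xy^2 + 17/2xy + 2x - 1/3y^4 + 4/3y^3 + 4y^2 → 17/2xy + 2x - 1/3y^4 + 4/3y^3 + 73/12y^2 - 25/12y
  leading term xy: subtract (17/24)·f_1 from 17/2xy + 2x - 1/3y^4 + 4/3y^3 + 73/12y^2 - 25/12y → 2x - 1/3y^4 + 4/3y^3 + 73/12y^2 + 13/6y - 17/4
  leading term x: subtract (3/2)·g_3 from 2x - 1/3y^4 + 4/3y^3 + 73/12y^2 + 13/6y - 17/4 → -1/3y^4 + 4/3y^3 + 67/12y^2 + 59/12y + 1
  leading term y^4: subtract (4/3y)·g_4 from -1/3y^4 + 4/3y^3 + 67/12y^2 + 59/12y + 1 → -1/2y^3 + 11/4y^2 + 17/4y + 1
  leading term y^3: subtract (2)·g_4 from -1/2y^3 + 11/4y^2 + 17/4y + 1 → 0
  remainder 0.

S(g_3,g_4): leading monomials are coprime, so the S-polynomial reduces to 0 (Buchberger's first criterion).
Every S-polynomial of the final basis reduces to 0, so we have a Gröbner basis.
Inter-reduce: drop elements whose leading term is divisible by another's, tail-reduce, and make monic.
Reduced Gröbner basis: {x + 1/4y^2 - 11/8y - 21/8, y^3 - 11/2y^2 - 17/2y - 2}.

Buchberger on the second generating set:
h_1 = 84xy - 42y + 42, LT = xy.
h_2 = -69xy + 28x + 7y^2 - 4y - 108, LT = xy.

S(h_1,h_2): lcm = xy. S = 28/69x + 7/69y^2 - 77/138y - 49/46.
  leading term x: no divisor's leading term divides it; move 28/69x to the remainder.
  leading term y^2: no divisor's leading term divides it; move 7/69y^2 to the remainder.
  leading term y: no divisor's leading term divides it; move -77/138y to the remainder.
  leading term 1: no divisor's leading term divides it; move -49/46 to the remainder.
  remainder 28/69x + 7/69y^2 - 77/138y - 49/46 ≠ 0; add k_3 = 28/69x + 7/69y^2 - 77/138y - 49/46 to the basis.

S(h_1,k_3): lcm = xy. S = -1/4y^3 + 11/8y^2 + 17/8y + 1/2.
  leading term y^3: no divisor's leading term divides it; move -1/4y^3 to the remainder.
  leading term y^2: no divisor's leading term divides it; move 11/8y^2 to the remainder.
  leading term y: no divisor's leading term divides it; move 17/8y to the remainder.
  leading term 1: no divisor's leading term divides it; move 1/2 to the remainder.
  remainder -1/4y^3 + 11/8y^2 + 17/8y + 1/2 ≠ 0; add k_4 = -1/4y^3 + 11/8y^2 + 17/8y + 1/2 to the basis.

S(h_2,k_3): lcm = xy. S = -28/69x - 1/4y^3 + 703/552y^2 + 1481/552y + 36/23.
  leading term x: subtract (-1)·k_3 from -28/69x - 1/4y^3 + 703/552y^2 + 1481/552y + 36/23 → -1/4y^3 + 11/8y^2 + 17/8y + 1/2
  leading term y^3: subtract (1)·k_4 from -1/4y^3 + 11/8y^2 + 17/8y + 1/2 → 0
  remainder 0.

S(h_1,k_4): lcm = xy^3. S = 11/2xy^2 + 17/2xy + 2x - 1/2y^3 + 1/2y^2.
  leading term xy^2: subtract (11/168y)·h_1 from 11/2xy^2 + 17/2xy + 2x - 1/2y^3 + 1/2y^2 → 17/2xy + 2x - 1/2y^3 + 13/4y^2 - 11/4y
  leading term xy: subtract (17/168)·h_1 from 17/2xy + 2x - 1/2y^3 + 13/4y^2 - 11/4y → 2x - 1/2y^3 + 13/4y^2 + 3/2y - 17/4
  leading term x: subtract (69/14)·k_3 from 2x - 1/2y^3 + 13/4y^2 + 3/2y - 17/4 → -1/2y^3 + 11/4y^2 + 17/4y + 1
  leading term y^3: subtract (2)·k_4 from -1/2y^3 + 11/4y^2 + 17/4y + 1 → 0
  remainder 0.

S(h_2,k_4): lcm = xy^3. S = 703/138xy^2 + 17/2xy + 2x - 7/69y^4 + 4/69y^3 + 36/23y^2.
  leading term xy^2: subtract (703/11592y)·h_1 from 703/138xy^2 + 17/2xy + 2x - 7/69y^4 + 4/69y^3 + 36/23y^2 → 17/2xy + 2x - 7/69y^4 + 4/69y^3 + 1135/276y^2 - 703/276y
  leading term xy: subtract (17/168)·h_1 from 17/2xy + 2x - 7/69y^4 + 4/69y^3 + 1135/276y^2 - 703/276y → 2x - 7/69y^4 + 4/69y^3 + 1135/276y^2 + 235/138y - 17/4
  leading term x: subtract (69/14)·k_3 from 2x - 7/69y^4 + 4/69y^3 + 1135/276y^2 + 235/138y - 17/4 → -7/69y^4 + 4/69y^3 + 997/276y^2 + 1229/276y + 1
  leading term y^4: subtract (28/69y)·k_4 from -7/69y^4 + 4/69y^3 + 997/276y^2 + 1229/276y + 1 → -1/2y^3 + 11/4y^2 + 17/4y + 1
  leading term y^3: subtract (2)·k_4 from -1/2y^3 + 11/4y^2 + 17/4y + 1 → 0
  remainder 0.

S(k_3,k_4): leading monomials are coprime, so the S-polynomial reduces to 0 (Buchberger's first criterion).
Every S-polynomial of the final basis reduces to 0, so we have a Gröbner basis.
Inter-reduce: drop elements whose leading term is divisible by another's, tail-reduce, and make monic.
Reduced Gröbner basis: {x + 1/4y^2 - 11/8y - 21/8, y^3 - 11/2y^2 - 17/2y - 2}.

These coincide, so the ideals are equal.
The same test decides containment: I ⊆ J iff every generator of I reduces to 0 modulo a Gröbner basis of J.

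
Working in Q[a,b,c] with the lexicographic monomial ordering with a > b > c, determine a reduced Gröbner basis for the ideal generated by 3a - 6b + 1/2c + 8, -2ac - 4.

This is the nonlinear analogue of row-reducing a linear system.

f_1 = 3a - 6b + 1/2c + 8, LT = a.
f_2 = -2ac - 4, LT = ac.

S(f_1,f_2): lcm = ac. S = -2bc + 1/6c^2 + 8/3c - 2.
  leading term bc: no divisor's leading term divides it; move -2bc to the remainder.
  leading term c^2: no divisor's leading term divides it; move 1/6c^2 to the remainder.
  leading term c: no divisor's leading term divides it; move 8/3c to the remainder.
  leading term 1: no divisor's leading term divides it; move -2 to the remainder.
  remainder -2bc + 1/6c^2 + 8/3c - 2 ≠ 0; add g_3 = -2bc + 1/6c^2 + 8/3c - 2 to the basis.

The other S-polynomials (S(f_1,g_3), S(f_2,g_3)) all reduce to 0 modulo the current basis, so we have a Gröbner basis.
Inter-reduce: drop elements whose leading term is divisible by another's, tail-reduce, and make monic.

G = {a - 2b + 1/6c + 8/3, bc - 1/12c^2 - 4/3c + 1}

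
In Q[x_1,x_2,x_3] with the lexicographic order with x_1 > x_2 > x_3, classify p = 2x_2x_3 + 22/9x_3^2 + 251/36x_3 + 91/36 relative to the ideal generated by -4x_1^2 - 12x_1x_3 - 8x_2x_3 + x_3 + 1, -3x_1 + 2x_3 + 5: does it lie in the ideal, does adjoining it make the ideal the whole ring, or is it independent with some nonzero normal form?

2x_2x_3 + 22/9x_3^2 + 251/36x_3 + 91/36 lies in I (it reduces to 0).

First compute the reduced Gröbner basis of I by Buchberger's algorithm.
f_1 = -4x_1^2 - 12x_1x_3 - 8x_2x_3 + x_3 + 1, LT = x_1^2.
f_2 = -3x_1 + 2x_3 + 5, LT = x_1.

S(f_1,f_2): lcm = x_1^2. S = 11/3x_1x_3 + 5/3x_1 + 2x_2x_3 - 1/4x_3 - 1/4.
  leading term x_1x_3: subtract (-11/9x_3)·f_2 from 11/3x_1x_3 + 5/3x_1 + 2x_2x_3 - 1/4x_3 - 1/4 → 5/3x_1 + 2x_2x_3 + 22/9x_3^2 + 211/36x_3 - 1/4
  leading term x_1: subtract (-5/9)·f_2 from 5/3x_1 + 2x_2x_3 + 22/9x_3^2 + 211/36x_3 - 1/4 → 2x_2x_3 + 22/9x_3^2 + 251/36x_3 + 91/36
  leading term x_2x_3: no divisor's leading term divides it; move 2x_2x_3 to the remainder.
  leading term x_3^2: no divisor's leading term divides it; move 22/9x_3^2 to the remainder.
  leading term x_3: no divisor's leading term divides it; move 251/36x_3 to the remainder.
  leading term 1: no divisor's leading term divides it; move 91/36 to the remainder.
  remainder 2x_2x_3 + 22/9x_3^2 + 251/36x_3 + 91/36 ≠ 0; add h_3 = 2x_2x_3 + 22/9x_3^2 + 251/36x_3 + 91/36 to the basis.

The other S-polynomials (S(f_1,h_3), S(f_2,h_3)) all reduce to 0 modulo the current basis, so we have a Gröbner basis.
Inter-reduce: drop elements whose leading term is divisible by another's, tail-reduce, and make monic.
Reduced Gröbner basis: {x_1 - 2/3x_3 - 5/3, x_2x_3 + 11/9x_3^2 + 251/72x_3 + 91/72}.
Label its elements g_1 = x_1 - 2/3x_3 - 5/3, g_2 = x_2x_3 + 11/9x_3^2 + 251/72x_3 + 91/72.

Reduce p = 2x_2x_3 + 22/9x_3^2 + 251/36x_3 + 91/36 modulo G:
  leading term x_2x_3: subtract (2)·g_2 from 2x_2x_3 + 22/9x_3^2 + 251/36x_3 + 91/36 → 0
  normal form = 0.
Since the normal form is 0, p ∈ I.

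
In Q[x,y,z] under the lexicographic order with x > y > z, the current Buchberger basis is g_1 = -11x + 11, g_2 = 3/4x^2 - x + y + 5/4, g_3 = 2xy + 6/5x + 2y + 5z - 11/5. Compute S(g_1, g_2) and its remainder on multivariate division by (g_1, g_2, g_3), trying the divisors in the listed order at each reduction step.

lcm(LM(g_1), LM(g_2)) = x^2.
S = (lcm/LT(g_1))·g_1 − (lcm/LT(g_2))·g_2 = 1/3x - 4/3y - 5/3.
Reduce S modulo (g_1, g_2, g_3) in that order:
  leading term x: subtract (-1/33)·g_1 from 1/3x - 4/3y - 5/3 → -4/3y - 4/3
  leading term y: no divisor's leading term divides it; move -4/3y to the remainder.
  leading term 1: no divisor's leading term divides it; move -4/3 to the remainder.
The remainder -4/3y - 4/3 is nonzero, so it would be added as the next basis element.

S(g_1, g_2) = 1/3x - 4/3y - 5/3; remainder on division = -4/3y - 4/3.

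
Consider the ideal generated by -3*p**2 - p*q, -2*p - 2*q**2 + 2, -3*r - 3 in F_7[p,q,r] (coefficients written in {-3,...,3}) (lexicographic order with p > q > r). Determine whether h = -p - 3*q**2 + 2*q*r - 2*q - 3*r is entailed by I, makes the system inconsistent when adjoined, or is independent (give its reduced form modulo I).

-p - 3*q**2 + 2*q*r - 2*q - 3*r is independent of I; its normal form modulo I is -2*q**2 + 3*q + 2.

First compute the reduced Gröbner basis of I by Buchberger's algorithm.
f_1 = -3*p**2 - p*q, LT = p**2.
f_2 = -2*p - 2*q**2 + 2, LT = p.
f_3 = -3*r - 3, LT = r.

S(f_1,f_2): lcm = p**2. S = -p*q**2 - 2*p*q + p.
  leading term p*q**2: subtract (-3*q**2)·f_2 from -p*q**2 - 2*p*q + p → -2*p*q + p + q**4 - q**2
  leading term p*q: subtract (q)·f_2 from -2*p*q + p + q**4 - q**2 → p + q**4 + 2*q**3 - q**2 - 2*q
  leading term p: subtract (3)·f_2 from p + q**4 + 2*q**3 - q**2 - 2*q → q**4 + 2*q**3 - 2*q**2 - 2*q + 1
  leading term q**4: no divisor's leading term divides it; move q**4 to the remainder.
  leading term q**3: no divisor's leading term divides it; move 2*q**3 to the remainder.
  leading term q**2: no divisor's leading term divides it; move -2*q**2 to the remainder.
  leading term q: no divisor's leading term divides it; move -2*q to the remainder.
  leading term 1: no divisor's leading term divides it; move 1 to the remainder.
  remainder q**4 + 2*q**3 - 2*q**2 - 2*q + 1 ≠ 0; add k_4 = q**4 + 2*q**3 - 2*q**2 - 2*q + 1 to the basis.

The other S-polynomials (S(f_1,f_3), S(f_2,f_3), S(f_1,k_4), S(f_2,k_4), S(f_3,k_4)) all reduce to 0 modulo the current basis, so we have a Gröbner basis.
Inter-reduce: drop elements whose leading term is divisible by another's, tail-reduce, and make monic.
Reduced Gröbner basis: {p + q**2 - 1, q**4 + 2*q**3 - 2*q**2 - 2*q + 1, r + 1}.
Label its elements g_1 = p + q**2 - 1, g_2 = q**4 + 2*q**3 - 2*q**2 - 2*q + 1, g_3 = r + 1.

Reduce h = -p - 3*q**2 + 2*q*r - 2*q - 3*r modulo G:
  leading term p: subtract (-1)·g_1 from -p - 3*q**2 + 2*q*r - 2*q - 3*r → -2*q**2 + 2*q*r - 2*q - 3*r - 1
  leading term q**2: no divisor's leading term divides it; move -2*q**2 to the remainder.
  leading term q*r: subtract (2*q)·g_3 from 2*q*r - 2*q - 3*r - 1 → 3*q - 3*r - 1
  leading term q: no divisor's leading term divides it; move 3*q to the remainder.
  leading term r: subtract (-3)·g_3 from -3*r - 1 → 2
  leading term 1: no divisor's leading term divides it; move 2 to the remainder.
  normal form = -2*q**2 + 3*q + 2.
The normal form is nonzero, so h ∉ I. Since h minus its normal form lies in I, I + (h) = I + (n) where n = -2*q**2 + 3*q + 2; decide whether this ideal is the whole ring.
Run Buchberger on G together with n (pairs among the g_i already reduce to 0 since G is a Gröbner basis):
g_1 = p + q**2 - 1, LT = p.
g_2 = q**4 + 2*q**3 - 2*q**2 - 2*q + 1, LT = q**4.
g_3 = r + 1, LT = r.
n = -2*q**2 + 3*q + 2, LT = q**2.

The S-polynomials (S(g_1,g_2), S(g_1,g_3), S(g_1,n), S(g_2,g_3), S(g_2,n), S(g_3,n)) all reduce to 0 modulo the current basis, so we have a Gröbner basis.
Inter-reduce: drop elements whose leading term is divisible by another's, tail-reduce, and make monic.
Reduced Gröbner basis: {p - 2*q, q**2 + 2*q - 1, r + 1}.
The reduced Gröbner basis of I + (h) is {p - 2*q, q**2 + 2*q - 1, r + 1} ≠ {1}, a proper ideal, so the enlarged system stays consistent: h is independent of I, with normal form -2*q**2 + 3*q + 2.

The remainder on division by a Gröbner basis is unique — it is the normal form.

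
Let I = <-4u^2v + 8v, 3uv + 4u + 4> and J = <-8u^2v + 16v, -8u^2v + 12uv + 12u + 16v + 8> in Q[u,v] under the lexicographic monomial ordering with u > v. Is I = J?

For a fixed monomial order, each ideal has a unique reduced Gröbner basis; comparing bases decides equality.
Buchberger on the first generating set:
f_1 = -4u^2v + 8v, LT = u^2v.
f_2 = 3uv + 4u + 4, LT = uv.

S(f_1,f_2): lcm = u^2v. S = -4/3u^2 - 4/3u - 2v.
  reduce S modulo (f_1, f_2):
  remainder -4/3u^2 - 4/3u - 2v ≠ 0; add g_3 = -4/3u^2 - 4/3u - 2v to the basis.

S(f_1,g_3): lcm = u^2v. S = -uv - 3/2v^2 - 2v.
  reduce S modulo (f_1, f_2, g_3):
  remainder 4/3u - 3/2v^2 - 2v + 4/3 ≠ 0; add g_4 = 4/3u - 3/2v^2 - 2v + 4/3 to the basis.

S(f_2,g_4): lcm = uv. S = 4/3u + 9/8v^3 + 3/2v^2 - v + 4/3.
  reduce S modulo (f_1, f_2, g_3, g_4):
  remainder 9/8v^3 + 3v^2 + v ≠ 0; add g_5 = 9/8v^3 + 3v^2 + v to the basis.

The other S-polynomials (S(f_2,g_3), S(f_1,g_4), S(g_3,g_4), S(f_1,g_5), S(f_2,g_5), S(g_3,g_5), S(g_4,g_5)) all reduce to 0 modulo the current basis, so we have a Gröbner basis.
Inter-reduce: drop elements whose leading term is divisible by another's, tail-reduce, and make monic.
Reduced Gröbner basis: {u - 9/8v^2 - 3/2v + 1, v^3 + 8/3v^2 + 8/9v}.

Buchberger on the second generating set:
h_1 = -8u^2v + 16v, LT = u^2v.
h_2 = -8u^2v + 12uv + 12u + 16v + 8, LT = u^2v.

S(h_1,h_2): lcm = u^2v. S = 3/2uv + 3/2u + 1.
  reduce S modulo (h_1, h_2):
  remainder 3/2uv + 3/2u + 1 ≠ 0; add k_3 = 3/2uv + 3/2u + 1 to the basis.

S(h_1,k_3): lcm = u^2v. S = -u^2 - 2/3u - 2v.
  reduce S modulo (h_1, h_2, k_3):
  remainder -u^2 - 2/3u - 2v ≠ 0; add k_4 = -u^2 - 2/3u - 2v to the basis.

S(h_1,k_4): lcm = u^2v. S = -2/3uv - 2v^2 - 2v.
  reduce S modulo (h_1, h_2, k_3, k_4):
  remainder 2/3u - 2v^2 - 2v + 4/9 ≠ 0; add k_5 = 2/3u - 2v^2 - 2v + 4/9 to the basis.

S(k_3,k_5): lcm = uv. S = u + 3v^3 + 3v^2 - 2/3v + 2/3.
  reduce S modulo (h_1, h_2, k_3, k_4, k_5):
  remainder 3v^3 + 6v^2 + 7/3v ≠ 0; add k_6 = 3v^3 + 6v^2 + 7/3v to the basis.

The other S-polynomials (S(h_2,k_3), S(h_2,k_4), S(k_3,k_4), S(h_1,k_5), S(h_2,k_5), S(k_4,k_5), S(h_1,k_6), S(h_2,k_6), S(k_3,k_6), S(k_4,k_6), S(k_5,k_6)) all reduce to 0 modulo the current basis, so we have a Gröbner basis.
Inter-reduce: drop elements whose leading term is divisible by another's, tail-reduce, and make monic.
Reduced Gröbner basis: {u - 3v^2 - 3v + 2/3, v^3 + 2v^2 + 7/9v}.

These differ, so the ideals are not equal.
The same test decides containment: I ⊆ J iff every generator of I reduces to 0 modulo a Gröbner basis of J.

No, the ideals differ.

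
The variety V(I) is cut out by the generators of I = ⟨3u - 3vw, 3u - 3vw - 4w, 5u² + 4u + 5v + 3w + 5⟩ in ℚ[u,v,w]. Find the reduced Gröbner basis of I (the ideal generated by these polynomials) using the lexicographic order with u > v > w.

f_1 = 3u - 3vw, LT = u.
f_2 = 3u - 3vw - 4w, LT = u.
f_3 = 5u² + 4u + 5v + 3w + 5, LT = u².

S(f_1,f_2): lcm = u. S = 4/3w.
  leading term w: no divisor's leading term divides it; move 4/3w to the remainder.
  remainder 4/3w ≠ 0; add g_4 = 4/3w to the basis.

S(f_1,f_3): lcm = u². S = -uvw - ⅘u - v - ⅗w - 1.
  leading term uvw: subtract (-⅓vw)·f_1 from -uvw - ⅘u - v - ⅗w - 1 → -⅘u - v²w² - v - ⅗w - 1
  leading term u: subtract (-4/15)·f_1 from -⅘u - v²w² - v - ⅗w - 1 → -v²w² - ⅘vw - v - ⅗w - 1
  leading term v²w²: subtract (-¾v²w)·g_4 from -v²w² - ⅘vw - v - ⅗w - 1 → -⅘vw - v - ⅗w - 1
  leading term vw: subtract (-⅗v)·g_4 from -⅘vw - v - ⅗w - 1 → -v - ⅗w - 1
  leading term v: no divisor's leading term divides it; move -v to the remainder.
  leading term w: subtract (-9/20)·g_4 from -⅗w - 1 → -1
  leading term 1: no divisor's leading term divides it; move -1 to the remainder.
  remainder -v - 1 ≠ 0; add g_5 = -v - 1 to the basis.

The other S-polynomials (S(f_2,f_3), S(f_1,g_4), S(f_2,g_4), S(f_3,g_4), S(f_1,g_5), S(f_2,g_5), S(f_3,g_5), S(g_4,g_5)) all reduce to 0 modulo the current basis, so we have a Gröbner basis.
Inter-reduce: drop elements whose leading term is divisible by another's, tail-reduce, and make monic.

G = {u, v + 1, w}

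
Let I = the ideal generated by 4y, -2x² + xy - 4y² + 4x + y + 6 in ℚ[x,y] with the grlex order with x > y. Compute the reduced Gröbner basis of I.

This is the nonlinear analogue of row-reducing a linear system.

f_1 = 4y, LT = y.
f_2 = -2x² + xy - 4y² + 4x + y + 6, LT = x².

The S-polynomials (S(f_1,f_2)) all reduce to 0 modulo the current basis, so we have a Gröbner basis.

G = {x² - 2x - 3, y}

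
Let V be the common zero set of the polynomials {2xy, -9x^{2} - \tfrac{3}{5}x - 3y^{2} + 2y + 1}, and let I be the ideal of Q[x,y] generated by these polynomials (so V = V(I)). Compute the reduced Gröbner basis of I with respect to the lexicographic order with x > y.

Buchberger's algorithm terminates because the ascending chain of leading-term ideals stabilizes.

f_1 = 2xy, LT = xy.
f_2 = -9x^{2} - \tfrac{3}{5}x - 3y^{2} + 2y + 1, LT = x^{2}.

S(f_1,f_2): lcm = x^{2}y. S = -\tfrac{1}{15}xy - \tfrac{1}{3}y^{3} + \tfrac{2}{9}y^{2} + \tfrac{1}{9}y.
  reduce S modulo (f_1, f_2):
  remainder -\tfrac{1}{3}y^{3} + \tfrac{2}{9}y^{2} + \tfrac{1}{9}y ≠ 0; add g_3 = -\tfrac{1}{3}y^{3} + \tfrac{2}{9}y^{2} + \tfrac{1}{9}y to the basis.

The other S-polynomials (S(f_1,g_3), S(f_2,g_3)) all reduce to 0 modulo the current basis, so we have a Gröbner basis.

G = {x^{2} + \tfrac{1}{15}x + \tfrac{1}{3}y^{2} - \tfrac{2}{9}y - \tfrac{1}{9}, xy, y^{3} - \tfrac{2}{3}y^{2} - \tfrac{1}{3}y}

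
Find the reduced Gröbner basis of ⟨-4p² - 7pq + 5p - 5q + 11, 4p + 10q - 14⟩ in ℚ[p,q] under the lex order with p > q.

G = {p + 5/2q - 7/2, q² - 56/15q + 41/15}

f_1 = -4p² - 7pq + 5p - 5q + 11, LT = p².
f_2 = 4p + 10q - 14, LT = p.

S(f_1,f_2): lcm = p². S = -¾pq + 9/4p + 5/4q - 11/4.
  leading term pq: subtract (-3/16q)·f_2 from -¾pq + 9/4p + 5/4q - 11/4 → 9/4p + 15/8q² - 11/8q - 11/4
  leading term p: subtract (9/16)·f_2 from 9/4p + 15/8q² - 11/8q - 11/4 → 15/8q² - 7q + 41/8
  leading term q²: no divisor's leading term divides it; move 15/8q² to the remainder.
  leading term q: no divisor's leading term divides it; move -7q to the remainder.
  leading term 1: no divisor's leading term divides it; move 41/8 to the remainder.
  remainder 15/8q² - 7q + 41/8 ≠ 0; add g_3 = 15/8q² - 7q + 41/8 to the basis.

The other S-polynomials (S(f_1,g_3), S(f_2,g_3)) all reduce to 0 modulo the current basis, so we have a Gröbner basis.
Inter-reduce: drop elements whose leading term is divisible by another's, tail-reduce, and make monic.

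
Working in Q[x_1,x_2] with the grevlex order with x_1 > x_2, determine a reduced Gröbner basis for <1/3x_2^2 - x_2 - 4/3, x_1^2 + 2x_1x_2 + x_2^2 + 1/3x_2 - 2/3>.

G = {x_1^2 + 2x_1x_2 + 10/3x_2 + 10/3, x_2^2 - 3x_2 - 4}

f_1 = 1/3x_2^2 - x_2 - 4/3, LT = x_2^2.
f_2 = x_1^2 + 2x_1x_2 + x_2^2 + 1/3x_2 - 2/3, LT = x_1^2.

The S-polynomials (S(f_1,f_2)) all reduce to 0 modulo the current basis, so we have a Gröbner basis.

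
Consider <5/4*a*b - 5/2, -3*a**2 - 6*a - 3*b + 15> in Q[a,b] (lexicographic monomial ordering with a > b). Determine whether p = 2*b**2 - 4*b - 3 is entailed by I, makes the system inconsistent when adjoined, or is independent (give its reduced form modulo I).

Adjoining 2*b**2 - 4*b - 3 makes the ideal the whole ring: the system is inconsistent.

First compute the reduced Gröbner basis of I by Buchberger's algorithm.
f_1 = 5/4*a*b - 5/2, LT = a*b.
f_2 = -3*a**2 - 6*a - 3*b + 15, LT = a**2.

S(f_1,f_2): lcm = a**2*b. S = -2*a*b - 2*a - b**2 + 5*b.
  leading term a*b: subtract (-8/5)·f_1 from -2*a*b - 2*a - b**2 + 5*b → -2*a - b**2 + 5*b - 4
  leading term a: no divisor's leading term divides it; move -2*a to the remainder.
  leading term b**2: no divisor's leading term divides it; move -b**2 to the remainder.
  leading term b: no divisor's leading term divides it; move 5*b to the remainder.
  leading term 1: no divisor's leading term divides it; move -4 to the remainder.
  remainder -2*a - b**2 + 5*b - 4 ≠ 0; add h_3 = -2*a - b**2 + 5*b - 4 to the basis.

S(f_1,h_3): lcm = a*b. S = -1/2*b**3 + 5/2*b**2 - 2*b - 2.
  leading term b**3: no divisor's leading term divides it; move -1/2*b**3 to the remainder.
  leading term b**2: no divisor's leading term divides it; move 5/2*b**2 to the remainder.
  leading term b: no divisor's leading term divides it; move -2*b to the remainder.
  leading term 1: no divisor's leading term divides it; move -2 to the remainder.
  remainder -1/2*b**3 + 5/2*b**2 - 2*b - 2 ≠ 0; add h_4 = -1/2*b**3 + 5/2*b**2 - 2*b - 2 to the basis.

The other S-polynomials (S(f_2,h_3), S(f_1,h_4), S(f_2,h_4), S(h_3,h_4)) all reduce to 0 modulo the current basis, so we have a Gröbner basis.
Inter-reduce: drop elements whose leading term is divisible by another's, tail-reduce, and make monic.
Reduced Gröbner basis: {a + 1/2*b**2 - 5/2*b + 2, b**3 - 5*b**2 + 4*b + 4}.
Label its elements g_1 = a + 1/2*b**2 - 5/2*b + 2, g_2 = b**3 - 5*b**2 + 4*b + 4.

Reduce p = 2*b**2 - 4*b - 3 modulo G:
  leading term b**2: no divisor's leading term divides it; move 2*b**2 to the remainder.
  leading term b: no divisor's leading term divides it; move -4*b to the remainder.
  leading term 1: no divisor's leading term divides it; move -3 to the remainder.
  normal form = 2*b**2 - 4*b - 3.
The normal form is nonzero, so p ∉ I. Since p minus its normal form lies in I, I + (p) = I + (r) where r = 2*b**2 - 4*b - 3; decide whether this ideal is the whole ring.
Run Buchberger on G together with r (pairs among the g_i already reduce to 0 since G is a Gröbner basis):
g_1 = a + 1/2*b**2 - 5/2*b + 2, LT = a.
g_2 = b**3 - 5*b**2 + 4*b + 4, LT = b**3.
r = 2*b**2 - 4*b - 3, LT = b**2.

S(g_2,r): lcm = b**3. S = -3*b**2 + 11/2*b + 4.
  leading term b**2: subtract (-3/2)·r from -3*b**2 + 11/2*b + 4 → -1/2*b - 1/2
  leading term b: no divisor's leading term divides it; move -1/2*b to the remainder.
  leading term 1: no divisor's leading term divides it; move -1/2 to the remainder.
  remainder -1/2*b - 1/2 ≠ 0; add m_4 = -1/2*b - 1/2 to the basis.

S(g_2,m_4): lcm = b**3. S = -6*b**2 + 4*b + 4.
  leading term b**2: subtract (-3)·r from -6*b**2 + 4*b + 4 → -8*b - 5
  leading term b: subtract (16)·m_4 from -8*b - 5 → 3
  leading term 1: no divisor's leading term divides it; move 3 to the remainder.
  remainder 3 ≠ 0; add m_5 = 3 to the basis.

The other S-polynomials (S(g_1,g_2), S(g_1,r), S(g_1,m_4), S(r,m_4), S(g_1,m_5), S(g_2,m_5), S(r,m_5), S(m_4,m_5)) all reduce to 0 modulo the current basis, so we have a Gröbner basis.
Inter-reduce: drop elements whose leading term is divisible by another's, tail-reduce, and make monic.
Reduced Gröbner basis: {1}.
The reduced Gröbner basis of I + (p) is {1}: the ideal is the whole ring, so the enlarged system has no common solution — adjoining p is inconsistent.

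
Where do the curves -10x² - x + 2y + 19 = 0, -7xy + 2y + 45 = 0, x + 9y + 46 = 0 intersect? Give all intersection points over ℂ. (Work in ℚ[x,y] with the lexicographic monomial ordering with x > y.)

Compute a lex Gröbner basis by Buchberger's algorithm.
f_1 = -10x² - x + 2y + 19, LT = x².
f_2 = -7xy + 2y + 45, LT = xy.
f_3 = x + 9y + 46, LT = x.

S(f_1,f_2): lcm = x²y. S = 27/70xy + 45/7x - ⅕y² - 19/10y.
  leading term xy: subtract (-27/490)·f_2 from 27/70xy + 45/7x - ⅕y² - 19/10y → 45/7x - ⅕y² - 877/490y + 243/98
  leading term x: subtract (45/7)·f_3 from 45/7x - ⅕y² - 877/490y + 243/98 → -⅕y² - 29227/490y - 28737/98
  leading term y²: no divisor's leading term divides it; move -⅕y² to the remainder.
  leading term y: no divisor's leading term divides it; move -29227/490y to the remainder.
  leading term 1: no divisor's leading term divides it; move -28737/98 to the remainder.
  remainder -⅕y² - 29227/490y - 28737/98 ≠ 0; add h_4 = -⅕y² - 29227/490y - 28737/98 to the basis.

S(f_1,f_3): lcm = x². S = -9xy - 459/10x - ⅕y - 19/10.
  leading term xy: subtract (9/7)·f_2 from -9xy - 459/10x - ⅕y - 19/10 → -459/10x - 97/35y - 4183/70
  leading term x: subtract (-459/10)·f_3 from -459/10x - 97/35y - 4183/70 → 28723/70y + 28723/14
  leading term y: no divisor's leading term divides it; move 28723/70y to the remainder.
  leading term 1: no divisor's leading term divides it; move 28723/14 to the remainder.
  remainder 28723/70y + 28723/14 ≠ 0; add h_5 = 28723/70y + 28723/14 to the basis.

The other S-polynomials (S(f_2,f_3), S(f_1,h_4), S(f_2,h_4), S(f_3,h_4), S(f_1,h_5), S(f_2,h_5), S(f_3,h_5), S(h_4,h_5)) all reduce to 0 modulo the current basis, so we have a Gröbner basis.
Inter-reduce: drop elements whose leading term is divisible by another's, tail-reduce, and make monic.
Reduced Gröbner basis: {x + 1, y + 5}.

The lex basis is triangular: the last element involves only y. Solving y + 5 = 0 gives y ∈ {-5}; substituting each value into the earlier elements determines the remaining variables.
  y = -5: the earlier basis element becomes x + 1 = 0, giving x = -1 — point (-1, -5).

{(-1, -5)}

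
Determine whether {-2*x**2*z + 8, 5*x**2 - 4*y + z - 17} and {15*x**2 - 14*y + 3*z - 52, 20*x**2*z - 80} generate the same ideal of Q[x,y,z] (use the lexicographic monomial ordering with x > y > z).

Since reduced Gröbner bases are canonical representatives of ideals under a given ordering, it suffices to compute and compare them.
Buchberger on the first generating set:
f_1 = -2*x**2*z + 8, LT = x**2*z.
f_2 = 5*x**2 - 4*y + z - 17, LT = x**2.

S(f_1,f_2): lcm = x**2*z. S = 4/5*y*z - 1/5*z**2 + 17/5*z - 4.
  reduce S modulo (f_1, f_2):
  remainder 4/5*y*z - 1/5*z**2 + 17/5*z - 4 ≠ 0; add g_3 = 4/5*y*z - 1/5*z**2 + 17/5*z - 4 to the basis.

The other S-polynomials (S(f_1,g_3), S(f_2,g_3)) all reduce to 0 modulo the current basis, so we have a Gröbner basis.
Inter-reduce: drop elements whose leading term is divisible by another's, tail-reduce, and make monic.
Reduced Gröbner basis: {x**2 - 4/5*y + 1/5*z - 17/5, y*z - 1/4*z**2 + 17/4*z - 5}.

Buchberger on the second generating set:
h_1 = 15*x**2 - 14*y + 3*z - 52, LT = x**2.
h_2 = 20*x**2*z - 80, LT = x**2*z.

S(h_1,h_2): lcm = x**2*z. S = -14/15*y*z + 1/5*z**2 - 52/15*z + 4.
  reduce S modulo (h_1, h_2):
  remainder -14/15*y*z + 1/5*z**2 - 52/15*z + 4 ≠ 0; add k_3 = -14/15*y*z + 1/5*z**2 - 52/15*z + 4 to the basis.

The other S-polynomials (S(h_1,k_3), S(h_2,k_3)) all reduce to 0 modulo the current basis, so we have a Gröbner basis.
Inter-reduce: drop elements whose leading term is divisible by another's, tail-reduce, and make monic.
Reduced Gröbner basis: {x**2 - 14/15*y + 1/5*z - 52/15, y*z - 3/14*z**2 + 26/7*z - 30/7}.

These differ, so the ideals are not equal.

No, the ideals differ.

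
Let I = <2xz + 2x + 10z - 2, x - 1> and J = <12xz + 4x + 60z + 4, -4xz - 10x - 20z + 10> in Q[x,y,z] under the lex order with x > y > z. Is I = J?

No, the ideals differ.

Since reduced Gröbner bases are canonical representatives of ideals under a given ordering, it suffices to compute and compare them.
Buchberger on the first generating set:
f_1 = 2xz + 2x + 10z - 2, LT = xz.
f_2 = x - 1, LT = x.

S(f_1,f_2): lcm = xz. S = x + 6z - 1.
  leading term x: subtract (1)·f_2 from x + 6z - 1 → 6z
  leading term z: no divisor's leading term divides it; move 6z to the remainder.
  remainder 6z ≠ 0; add g_3 = 6z to the basis.

S(f_1,g_3): lcm = xz. S = x + 5z - 1.
  leading term x: subtract (1)·f_2 from x + 5z - 1 → 5z
  leading term z: subtract (\tfrac{5}{6})·g_3 from 5z → 0
  remainder 0.

S(f_2,g_3): leading monomials are coprime, so the S-polynomial reduces to 0 (Buchberger's first criterion).
Every S-polynomial of the final basis reduces to 0, so we have a Gröbner basis.
Inter-reduce: drop elements whose leading term is divisible by another's, tail-reduce, and make monic.
Reduced Gröbner basis: {x - 1, z}.

Buchberger on the second generating set:
h_1 = 12xz + 4x + 60z + 4, LT = xz.
h_2 = -4xz - 10x - 20z + 10, LT = xz.

S(h_1,h_2): lcm = xz. S = -\tfrac{13}{6}x + \tfrac{17}{6}.
  leading term x: no divisor's leading term divides it; move -\tfrac{13}{6}x to the remainder.
  leading term 1: no divisor's leading term divides it; move \tfrac{17}{6} to the remainder.
  remainder -\tfrac{13}{6}x + \tfrac{17}{6} ≠ 0; add k_3 = -\tfrac{13}{6}x + \tfrac{17}{6} to the basis.

S(h_1,k_3): lcm = xz. S = \tfrac{1}{3}x + \tfrac{82}{13}z + \tfrac{1}{3}.
  leading term x: subtract (-\tfrac{2}{13})·k_3 from \tfrac{1}{3}x + \tfrac{82}{13}z + \tfrac{1}{3} → \tfrac{82}{13}z + \tfrac{10}{13}
  leading term z: no divisor's leading term divides it; move \tfrac{82}{13}z to the remainder.
  leading term 1: no divisor's leading term divides it; move \tfrac{10}{13} to the remainder.
  remainder \tfrac{82}{13}z + \tfrac{10}{13} ≠ 0; add k_4 = \tfrac{82}{13}z + \tfrac{10}{13} to the basis.

S(h_2,k_3): lcm = xz. S = \tfrac{5}{2}x + \tfrac{82}{13}z - \tfrac{5}{2}.
  leading term x: subtract (-\tfrac{15}{13})·k_3 from \tfrac{5}{2}x + \tfrac{82}{13}z - \tfrac{5}{2} → \tfrac{82}{13}z + \tfrac{10}{13}
  leading term z: subtract (1)·k_4 from \tfrac{82}{13}z + \tfrac{10}{13} → 0
  remainder 0.

S(h_1,k_4): lcm = xz. S = \tfrac{26}{123}x + 5z + \tfrac{1}{3}.
  leading term x: subtract (-\tfrac{4}{41})·k_3 from \tfrac{26}{123}x + 5z + \tfrac{1}{3} → 5z + \tfrac{25}{41}
  leading term z: subtract (\tfrac{65}{82})·k_4 from 5z + \tfrac{25}{41} → 0
  remainder 0.

S(h_2,k_4): lcm = xz. S = \tfrac{195}{82}x + 5z - \tfrac{5}{2}.
  leading term x: subtract (-\tfrac{45}{41})·k_3 from \tfrac{195}{82}x + 5z - \tfrac{5}{2} → 5z + \tfrac{25}{41}
  leading term z: subtract (\tfrac{65}{82})·k_4 from 5z + \tfrac{25}{41} → 0
  remainder 0.

S(k_3,k_4): leading monomials are coprime, so the S-polynomial reduces to 0 (Buchberger's first criterion).
Every S-polynomial of the final basis reduces to 0, so we have a Gröbner basis.
Inter-reduce: drop elements whose leading term is divisible by another's, tail-reduce, and make monic.
Reduced Gröbner basis: {x - \tfrac{17}{13}, z + \tfrac{5}{41}}.

These differ, so the ideals are not equal.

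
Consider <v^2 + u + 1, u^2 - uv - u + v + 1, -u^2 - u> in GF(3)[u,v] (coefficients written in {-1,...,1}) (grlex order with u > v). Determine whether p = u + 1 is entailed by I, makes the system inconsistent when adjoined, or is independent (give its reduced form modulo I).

First compute the reduced Gröbner basis of I by Buchberger's algorithm.
f_1 = v^2 + u + 1, LT = v^2.
f_2 = u^2 - uv - u + v + 1, LT = u^2.
f_3 = -u^2 - u, LT = u^2.

S(f_2,f_3): lcm = u^2. S = -uv + u + v + 1.
  leading term uv: no divisor's leading term divides it; move -uv to the remainder.
  leading term u: no divisor's leading term divides it; move u to the remainder.
  leading term v: no divisor's leading term divides it; move v to the remainder.
  leading term 1: no divisor's leading term divides it; move 1 to the remainder.
  remainder -uv + u + v + 1 ≠ 0; add h_4 = -uv + u + v + 1 to the basis.

S(f_1,h_4): lcm = uv^2. S = u^2 + uv + v^2 + u + v.
  leading term u^2: subtract (1)·f_2 from u^2 + uv + v^2 + u + v → -uv + v^2 - u - 1
  leading term uv: subtract (1)·h_4 from -uv + v^2 - u - 1 → v^2 + u - v + 1
  leading term v^2: subtract (1)·f_1 from v^2 + u - v + 1 → -v
  leading term v: no divisor's leading term divides it; move -v to the remainder.
  remainder -v ≠ 0; add h_5 = -v to the basis.

S(f_2,h_4): lcm = u^2v. S = -uv^2 + u^2 + v^2 + u + v.
  leading term uv^2: subtract (-u)·f_1 from -uv^2 + u^2 + v^2 + u + v → -u^2 + v^2 - u + v
  leading term u^2: subtract (-1)·f_2 from -u^2 + v^2 - u + v → -uv + v^2 + u - v + 1
  leading term uv: subtract (1)·h_4 from -uv + v^2 + u - v + 1 → v^2 + v
  leading term v^2: subtract (1)·f_1 from v^2 + v → -u + v - 1
  leading term u: no divisor's leading term divides it; move -u to the remainder.
  leading term v: subtract (-1)·h_5 from v - 1 → -1
  leading term 1: no divisor's leading term divides it; move -1 to the remainder.
  remainder -u - 1 ≠ 0; add h_6 = -u - 1 to the basis.

The other S-polynomials (S(f_1,f_2), S(f_1,f_3), S(f_3,h_4), S(f_1,h_5), S(f_2,h_5), S(f_3,h_5), S(h_4,h_5), S(f_1,h_6), S(f_2,h_6), S(f_3,h_6), S(h_4,h_6), S(h_5,h_6)) all reduce to 0 modulo the current basis, so we have a Gröbner basis.
Inter-reduce: drop elements whose leading term is divisible by another's, tail-reduce, and make monic.
Reduced Gröbner basis: {u + 1, v}.
Label its elements g_1 = u + 1, g_2 = v.

Reduce p = u + 1 modulo G:
  leading term u: subtract (1)·g_1 from u + 1 → 0
  normal form = 0.
Since the normal form is 0, p ∈ I.

u + 1 lies in I (it reduces to 0).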